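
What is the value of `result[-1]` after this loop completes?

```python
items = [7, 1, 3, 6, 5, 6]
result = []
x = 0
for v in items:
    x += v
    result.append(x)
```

Cumulative sum ends at 28
`result` takes the values: [] → [7] → [7, 8] → [7, 8, 11] → [7, 8, 11, 17] → [7, 8, 11, 17, 22] → [7, 8, 11, 17, 22, 28]
So `result[-1]` = 28

Answer: 28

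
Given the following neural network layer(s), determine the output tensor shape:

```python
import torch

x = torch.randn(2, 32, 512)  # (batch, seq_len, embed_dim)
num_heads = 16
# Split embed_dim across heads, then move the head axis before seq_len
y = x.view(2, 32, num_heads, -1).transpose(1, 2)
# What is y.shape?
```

Input: (2, 32, 512) -> head_dim = 512 // 16 = 32; after view: (2, 32, 16, 32) -> after transpose(1, 2): (2, 16, 32, 32) -> Output: (2, 16, 32, 32)

Answer: (2, 16, 32, 32)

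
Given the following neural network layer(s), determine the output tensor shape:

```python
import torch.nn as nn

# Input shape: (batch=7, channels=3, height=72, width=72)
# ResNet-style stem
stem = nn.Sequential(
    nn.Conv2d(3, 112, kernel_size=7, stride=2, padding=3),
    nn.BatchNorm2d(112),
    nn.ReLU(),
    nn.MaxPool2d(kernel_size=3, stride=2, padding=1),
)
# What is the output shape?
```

Input: (7, 3, 72, 72) -> after Conv2d 7x7 stride=2: (7, 112, 36, 36) -> Output: (7, 112, 18, 18)

Answer: (7, 112, 18, 18)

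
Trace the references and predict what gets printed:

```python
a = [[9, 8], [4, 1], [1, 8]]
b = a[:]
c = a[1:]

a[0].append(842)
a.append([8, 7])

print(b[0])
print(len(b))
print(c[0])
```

Key concept: slice with nested mutation.
Step by step:
`a = [[9, 8], [4, 1], [1, 8]]` → a = [[9, 8], [4, 1], [1, 8]]
`b = a[:]` → b = [[9, 8], [4, 1], [1, 8]]
`c = a[1:]` → c = [[4, 1], [1, 8]]
`a[0].append(842)` → a = [[9, 8, 842], [4, 1], [1, 8]]; b = [[9, 8, 842], [4, 1], [1, 8]]
`a.append([8, 7])` → a = [[9, 8, 842], [4, 1], [1, 8], [8, 7]]
`print(b[0])` → prints [9, 8, 842]
`print(len(b))` → prints 3
`print(c[0])` → prints [4, 1]

Answer:
[9, 8, 842]
3
[4, 1]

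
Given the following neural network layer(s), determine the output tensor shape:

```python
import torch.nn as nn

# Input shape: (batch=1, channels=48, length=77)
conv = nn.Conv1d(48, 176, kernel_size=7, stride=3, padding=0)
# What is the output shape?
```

Input: (1, 48, 77) -> Output: (1, 176, 24)

Answer: (1, 176, 24)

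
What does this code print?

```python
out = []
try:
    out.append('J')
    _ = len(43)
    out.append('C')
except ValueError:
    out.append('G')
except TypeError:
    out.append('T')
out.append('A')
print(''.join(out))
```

Execution trace: 'J' (try body) → 'T' (except TypeError) → 'A' (after the try/except). Output: JTA

Answer: JTA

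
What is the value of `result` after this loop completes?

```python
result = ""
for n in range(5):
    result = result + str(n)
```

Concatenate digits 0 to 4
`result` takes the values: "" → "0" → "01" → "012" → "0123" → "01234"

Answer: "01234"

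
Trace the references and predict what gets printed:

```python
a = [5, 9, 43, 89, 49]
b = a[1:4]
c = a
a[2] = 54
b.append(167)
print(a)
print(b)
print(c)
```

Key concept: slice vs alias.
Step by step:
`a = [5, 9, 43, 89, 49]` → a = [5, 9, 43, 89, 49]
`b = a[1:4]` → b = [9, 43, 89]
`c = a` → c = [5, 9, 43, 89, 49] (same object as a)
`a[2] = 54` → a = [5, 9, 54, 89, 49] (same object as c); c = [5, 9, 54, 89, 49] (same object as a)
`b.append(167)` → b = [9, 43, 89, 167]
`print(a)` → prints [5, 9, 54, 89, 49]
`print(b)` → prints [9, 43, 89, 167]
`print(c)` → prints [5, 9, 54, 89, 49]

Answer:
[5, 9, 54, 89, 49]
[9, 43, 89, 167]
[5, 9, 54, 89, 49]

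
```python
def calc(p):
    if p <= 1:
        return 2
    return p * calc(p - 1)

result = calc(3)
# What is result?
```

calc(3) = 3 * 2 * 2 = 12

Answer: 12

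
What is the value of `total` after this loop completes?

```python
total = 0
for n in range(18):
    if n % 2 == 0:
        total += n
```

Sum of even numbers 0 to 17
`total` takes the values: 0 → 2 → 6 → 12 → 20 → 30 → 42 → 56 → 72

Answer: 72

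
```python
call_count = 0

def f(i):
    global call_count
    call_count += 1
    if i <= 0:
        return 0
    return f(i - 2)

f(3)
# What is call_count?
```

Linear recursion stepping by 2: 3 calls from i=3 down to ≤0.

Answer: 3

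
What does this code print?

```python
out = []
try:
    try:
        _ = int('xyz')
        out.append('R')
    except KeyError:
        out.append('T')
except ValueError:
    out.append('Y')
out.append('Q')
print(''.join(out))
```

Execution trace: 'Y' (outer except ValueError) → 'Q' (after the try/except). Output: YQ

Answer: YQ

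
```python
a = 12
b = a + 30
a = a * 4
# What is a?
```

Trace:
`a = 12` → a = 12
`b = a + 30` → b = 42
`a = a * 4` → a = 48
So a = 48

Answer: 48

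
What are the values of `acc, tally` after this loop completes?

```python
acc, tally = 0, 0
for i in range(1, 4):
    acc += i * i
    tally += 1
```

Sum of squares and count
`acc, tally` takes the values: (0, 0) → (1, 0) → (1, 1) → (5, 1) → (5, 2) → (14, 2) → (14, 3)

Answer: 14, 3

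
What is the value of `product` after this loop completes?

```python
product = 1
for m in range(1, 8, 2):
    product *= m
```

Product of 1, 3, 5, ... up to 7
`product` takes the values: 1 → 3 → 15 → 105

Answer: 105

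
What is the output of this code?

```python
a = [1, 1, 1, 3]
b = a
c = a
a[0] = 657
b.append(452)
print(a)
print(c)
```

Key concept: multiple aliases.
Step by step:
`a = [1, 1, 1, 3]` → a = [1, 1, 1, 3]
`b = a` → b = [1, 1, 1, 3] (same object as a)
`c = a` → c = [1, 1, 1, 3] (same object as a, b)
`a[0] = 657` → a = [657, 1, 1, 3] (same object as b, c); b = [657, 1, 1, 3] (same object as a, c); c = [657, 1, 1, 3] (same object as a, b)
`b.append(452)` → a = [657, 1, 1, 3, 452] (same object as b, c); b = [657, 1, 1, 3, 452] (same object as a, c); c = [657, 1, 1, 3, 452] (same object as a, b)
`print(a)` → prints [657, 1, 1, 3, 452]
`print(c)` → prints [657, 1, 1, 3, 452]

Answer:
[657, 1, 1, 3, 452]
[657, 1, 1, 3, 452]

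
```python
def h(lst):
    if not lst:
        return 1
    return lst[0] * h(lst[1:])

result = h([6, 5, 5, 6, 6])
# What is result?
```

Product over [6, 5, 5, 6, 6] = 6 * 5 * 5 * 6 * 6 = 5400

Answer: 5400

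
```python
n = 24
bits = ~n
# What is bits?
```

Trace:
`n = 24` → n = 24
`bits = ~n` → bits = -25
So bits = -25

Answer: -25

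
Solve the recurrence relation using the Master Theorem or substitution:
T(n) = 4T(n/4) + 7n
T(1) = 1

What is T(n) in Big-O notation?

By Master Theorem: a=4, b=4, f(n)=7n. Since log_4(4) = 1 and f(n) = Θ(n^1), Case 2 applies. T(n) = O(n log n).

Answer: O(n log n)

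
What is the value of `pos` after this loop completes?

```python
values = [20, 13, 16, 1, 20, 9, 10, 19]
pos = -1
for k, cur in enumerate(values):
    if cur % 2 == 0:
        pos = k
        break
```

First even number index in [20, 13, 16, 1, 20, 9, 10, 19]
`pos` takes the values: -1 → 0

Answer: 0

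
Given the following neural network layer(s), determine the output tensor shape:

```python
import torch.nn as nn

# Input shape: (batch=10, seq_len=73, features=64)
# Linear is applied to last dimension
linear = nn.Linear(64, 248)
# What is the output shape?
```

Input: (10, 73, 64) -> Output: (10, 73, 248)

Answer: (10, 73, 248)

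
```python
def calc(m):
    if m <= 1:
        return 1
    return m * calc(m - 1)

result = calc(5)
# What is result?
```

calc(5) = 5 * 4 * 3 * 2 * 1 = 120

Answer: 120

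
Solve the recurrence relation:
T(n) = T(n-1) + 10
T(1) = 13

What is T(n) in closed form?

Unrolling: T(n) = T(1) + 10·(n-1) = 13 + 10(n-1) = 10n + 3.

Answer: T(n) = 10n + 3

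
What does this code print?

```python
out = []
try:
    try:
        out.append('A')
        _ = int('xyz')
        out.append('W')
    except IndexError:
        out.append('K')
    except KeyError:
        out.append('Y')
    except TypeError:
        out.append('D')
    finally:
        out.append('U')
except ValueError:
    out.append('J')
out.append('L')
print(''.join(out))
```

Execution trace: 'A' (try body) → 'U' (finally) → 'J' (outer except ValueError) → 'L' (after the try/except). Output: AUJL

Answer: AUJL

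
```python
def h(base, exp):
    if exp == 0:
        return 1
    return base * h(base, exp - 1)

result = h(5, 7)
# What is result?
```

h(5, 7) = 5 * 5 * 5 * 5 * 5 * 5 * 5 = 78125

Answer: 78125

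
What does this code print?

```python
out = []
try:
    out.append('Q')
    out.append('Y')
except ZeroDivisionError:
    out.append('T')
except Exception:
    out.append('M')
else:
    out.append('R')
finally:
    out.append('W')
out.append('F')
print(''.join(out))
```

Execution trace: 'Q' (try body) → 'Y' (try body, no exception) → 'R' (else) → 'W' (finally) → 'F' (after the try/except). Output: QYRWF

Answer: QYRWF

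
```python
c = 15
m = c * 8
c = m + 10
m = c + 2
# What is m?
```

Trace:
`c = 15` → c = 15
`m = c * 8` → m = 120
`c = m + 10` → c = 130
`m = c + 2` → m = 132
So m = 132

Answer: 132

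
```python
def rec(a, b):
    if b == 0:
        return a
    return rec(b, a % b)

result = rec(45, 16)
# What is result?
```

rec(45, 16) -> rec(16, 13) -> rec(13, 3) -> rec(3, 1) -> rec(1, 0) -> 1

Answer: 1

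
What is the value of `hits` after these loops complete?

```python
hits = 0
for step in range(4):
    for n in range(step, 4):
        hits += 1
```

Upper triangle: 4 + 3 + ... + 1
`hits` takes the values: 0 → 1 → 2 → 3 → 4 → 5 → 6 → 7 → 8 → 9 → 10

Answer: 10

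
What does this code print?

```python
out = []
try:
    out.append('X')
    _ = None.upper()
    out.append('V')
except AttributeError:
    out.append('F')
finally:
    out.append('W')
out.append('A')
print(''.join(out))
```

Execution trace: 'X' (try body) → 'F' (except AttributeError) → 'W' (finally) → 'A' (after the try/except). Output: XFWA

Answer: XFWA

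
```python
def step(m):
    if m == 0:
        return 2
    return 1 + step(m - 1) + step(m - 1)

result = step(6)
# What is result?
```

step(m) = 1 + 2·step(m-1), step(0)=2. Closed form: (2+1)·2^6 - 1 = 191.

Answer: 191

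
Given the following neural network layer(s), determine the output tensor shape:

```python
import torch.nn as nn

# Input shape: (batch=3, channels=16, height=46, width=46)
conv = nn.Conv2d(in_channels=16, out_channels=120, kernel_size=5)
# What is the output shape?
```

Input: (3, 16, 46, 46) -> Output: (3, 120, 42, 42)

Answer: (3, 120, 42, 42)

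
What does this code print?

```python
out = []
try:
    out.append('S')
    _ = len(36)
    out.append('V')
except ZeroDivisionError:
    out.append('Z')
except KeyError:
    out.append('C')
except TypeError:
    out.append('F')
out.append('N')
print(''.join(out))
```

Execution trace: 'S' (try body) → 'F' (except TypeError) → 'N' (after the try/except). Output: SFN

Answer: SFN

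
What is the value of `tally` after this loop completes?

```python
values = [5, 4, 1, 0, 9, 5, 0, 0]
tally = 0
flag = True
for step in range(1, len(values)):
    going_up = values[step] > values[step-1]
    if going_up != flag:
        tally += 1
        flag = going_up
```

Count direction changes in [5, 4, 1, 0, 9, 5, 0, 0]
`tally` takes the values: 0 → 1 → 2 → 3

Answer: 3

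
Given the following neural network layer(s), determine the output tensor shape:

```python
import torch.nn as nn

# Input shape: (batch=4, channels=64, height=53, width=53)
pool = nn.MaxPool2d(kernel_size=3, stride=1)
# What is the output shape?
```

Input: (4, 64, 53, 53) -> Output: (4, 64, 51, 51)

Answer: (4, 64, 51, 51)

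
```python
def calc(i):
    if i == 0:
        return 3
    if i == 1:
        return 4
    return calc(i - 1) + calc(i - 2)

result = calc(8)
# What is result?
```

Build up from base cases: calc(0)=3, calc(1)=4, calc(2)=7, calc(3)=11, calc(4)=18, calc(5)=29, calc(6)=47, ..., calc(8)=123

Answer: 123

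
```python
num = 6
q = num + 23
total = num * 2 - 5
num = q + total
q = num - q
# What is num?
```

Trace:
`num = 6` → num = 6
`q = num + 23` → q = 29
`total = num * 2 - 5` → total = 7
`num = q + total` → num = 36
`q = num - q` → q = 7
So num = 36

Answer: 36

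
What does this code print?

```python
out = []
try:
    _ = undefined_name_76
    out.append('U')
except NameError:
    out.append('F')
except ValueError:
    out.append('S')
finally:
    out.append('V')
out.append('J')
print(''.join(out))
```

Execution trace: 'F' (except NameError) → 'V' (finally) → 'J' (after the try/except). Output: FVJ

Answer: FVJ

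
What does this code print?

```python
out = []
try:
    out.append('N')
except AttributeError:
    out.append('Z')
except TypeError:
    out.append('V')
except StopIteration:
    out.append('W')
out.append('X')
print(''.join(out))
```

Execution trace: 'N' (try body, no exception) → 'X' (after the try/except). Output: NX

Answer: NX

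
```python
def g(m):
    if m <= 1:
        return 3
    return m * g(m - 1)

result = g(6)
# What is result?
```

g(6) = 6 * 5 * 4 * 3 * 2 * 3 = 2160

Answer: 2160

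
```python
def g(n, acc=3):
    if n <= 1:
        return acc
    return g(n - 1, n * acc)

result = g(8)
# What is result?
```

Accumulator trace (n, acc): (8, 3) -> (7, 24) -> (6, 168) -> (5, 1008) -> (4, 5040) -> (3, 20160) -> (2, 60480) -> (1, 120960) -> return 120960

Answer: 120960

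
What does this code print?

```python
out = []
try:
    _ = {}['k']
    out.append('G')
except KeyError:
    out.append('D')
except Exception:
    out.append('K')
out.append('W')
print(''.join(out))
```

Execution trace: 'D' (except KeyError) → 'W' (after the try/except). Output: DW

Answer: DW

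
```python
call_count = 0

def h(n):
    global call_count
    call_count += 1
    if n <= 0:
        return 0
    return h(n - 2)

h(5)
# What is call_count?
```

Linear recursion stepping by 2: 4 calls from n=5 down to ≤0.

Answer: 4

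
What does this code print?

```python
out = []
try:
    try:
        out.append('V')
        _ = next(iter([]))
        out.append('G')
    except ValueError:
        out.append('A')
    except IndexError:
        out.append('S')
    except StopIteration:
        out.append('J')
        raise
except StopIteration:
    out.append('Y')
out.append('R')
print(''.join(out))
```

Execution trace: 'V' (inner try body) → 'J' (inner except StopIteration) → 'Y' (outer except StopIteration) → 'R' (after the try/except). Output: VJYR

Answer: VJYR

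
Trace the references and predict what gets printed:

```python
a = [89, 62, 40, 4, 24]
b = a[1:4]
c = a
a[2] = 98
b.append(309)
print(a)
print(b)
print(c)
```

Key concept: slice vs alias.
Step by step:
`a = [89, 62, 40, 4, 24]` → a = [89, 62, 40, 4, 24]
`b = a[1:4]` → b = [62, 40, 4]
`c = a` → c = [89, 62, 40, 4, 24] (same object as a)
`a[2] = 98` → a = [89, 62, 98, 4, 24] (same object as c); c = [89, 62, 98, 4, 24] (same object as a)
`b.append(309)` → b = [62, 40, 4, 309]
`print(a)` → prints [89, 62, 98, 4, 24]
`print(b)` → prints [62, 40, 4, 309]
`print(c)` → prints [89, 62, 98, 4, 24]

Answer:
[89, 62, 98, 4, 24]
[62, 40, 4, 309]
[89, 62, 98, 4, 24]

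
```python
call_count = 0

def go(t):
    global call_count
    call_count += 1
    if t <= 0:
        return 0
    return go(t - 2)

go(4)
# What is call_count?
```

Linear recursion stepping by 2: 3 calls from t=4 down to ≤0.

Answer: 3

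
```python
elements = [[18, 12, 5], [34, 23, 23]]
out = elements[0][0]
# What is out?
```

Trace:
`elements = [[18, 12, 5], [34, 23, 23]]` → elements = [[18, 12, 5], [34, 23, 23]]
`out = elements[0][0]` → out = 18
So out = 18

Answer: 18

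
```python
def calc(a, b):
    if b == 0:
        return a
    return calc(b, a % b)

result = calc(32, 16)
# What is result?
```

calc(32, 16) -> calc(16, 0) -> 16

Answer: 16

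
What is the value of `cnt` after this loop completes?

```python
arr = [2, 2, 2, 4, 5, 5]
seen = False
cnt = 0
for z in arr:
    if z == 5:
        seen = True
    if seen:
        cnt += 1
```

Count elements after first 5 in [2, 2, 2, 4, 5, 5]
`cnt` takes the values: 0 → 1 → 2

Answer: 2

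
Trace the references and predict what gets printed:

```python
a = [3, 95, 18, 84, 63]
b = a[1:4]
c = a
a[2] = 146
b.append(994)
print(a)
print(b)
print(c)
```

Key concept: slice vs alias.
Step by step:
`a = [3, 95, 18, 84, 63]` → a = [3, 95, 18, 84, 63]
`b = a[1:4]` → b = [95, 18, 84]
`c = a` → c = [3, 95, 18, 84, 63] (same object as a)
`a[2] = 146` → a = [3, 95, 146, 84, 63] (same object as c); c = [3, 95, 146, 84, 63] (same object as a)
`b.append(994)` → b = [95, 18, 84, 994]
`print(a)` → prints [3, 95, 146, 84, 63]
`print(b)` → prints [95, 18, 84, 994]
`print(c)` → prints [3, 95, 146, 84, 63]

Answer:
[3, 95, 146, 84, 63]
[95, 18, 84, 994]
[3, 95, 146, 84, 63]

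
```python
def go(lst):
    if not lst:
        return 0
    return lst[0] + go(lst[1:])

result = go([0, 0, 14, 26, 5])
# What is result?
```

0 + 0 + 14 + 26 + 5 + 0 = 45

Answer: 45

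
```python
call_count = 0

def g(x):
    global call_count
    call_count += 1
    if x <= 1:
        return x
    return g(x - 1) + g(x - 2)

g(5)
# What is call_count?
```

Calls(x) = 1 + Calls(x-1) + Calls(x-2); Calls(0)=Calls(1)=1. For x=5 this gives 15.

Answer: 15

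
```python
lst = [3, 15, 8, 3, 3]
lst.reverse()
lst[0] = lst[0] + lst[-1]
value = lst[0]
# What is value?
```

Trace:
`lst = [3, 15, 8, 3, 3]` → lst = [3, 15, 8, 3, 3]
`lst.reverse()` → lst = [3, 3, 8, 15, 3]
`lst[0] = lst[0] + lst[-1]` → lst = [6, 3, 8, 15, 3]
`value = lst[0]` → value = 6
So value = 6

Answer: 6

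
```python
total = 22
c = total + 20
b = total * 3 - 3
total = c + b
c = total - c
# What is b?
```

Trace:
`total = 22` → total = 22
`c = total + 20` → c = 42
`b = total * 3 - 3` → b = 63
`total = c + b` → total = 105
`c = total - c` → c = 63
So b = 63

Answer: 63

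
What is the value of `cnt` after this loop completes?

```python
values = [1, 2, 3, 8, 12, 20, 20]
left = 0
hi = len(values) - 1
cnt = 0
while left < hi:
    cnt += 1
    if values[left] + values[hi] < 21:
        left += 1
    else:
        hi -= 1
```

Steps to find pair summing to 21
`cnt` takes the values: 0 → 1 → 2 → 3 → 4 → 5 → 6

Answer: 6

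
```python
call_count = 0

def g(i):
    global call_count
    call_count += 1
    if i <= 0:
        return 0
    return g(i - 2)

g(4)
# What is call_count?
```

Linear recursion stepping by 2: 3 calls from i=4 down to ≤0.

Answer: 3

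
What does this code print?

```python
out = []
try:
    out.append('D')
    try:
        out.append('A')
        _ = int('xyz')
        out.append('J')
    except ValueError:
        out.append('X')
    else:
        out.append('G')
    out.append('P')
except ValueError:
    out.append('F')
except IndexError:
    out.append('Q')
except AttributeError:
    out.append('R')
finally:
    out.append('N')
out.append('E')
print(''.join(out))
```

Execution trace: 'D' (try body) → 'A' (inner try body) → 'X' (inner except ValueError) → 'P' (try body, no exception) → 'N' (finally) → 'E' (after the try/except). Output: DAXPNE

Answer: DAXPNE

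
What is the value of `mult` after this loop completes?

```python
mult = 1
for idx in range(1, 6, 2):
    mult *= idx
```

Product of 1, 3, 5, ... up to 5
`mult` takes the values: 1 → 3 → 15

Answer: 15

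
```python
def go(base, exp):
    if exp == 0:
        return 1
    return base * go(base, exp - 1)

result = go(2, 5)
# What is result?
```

go(2, 5) = 2 * 2 * 2 * 2 * 2 = 32

Answer: 32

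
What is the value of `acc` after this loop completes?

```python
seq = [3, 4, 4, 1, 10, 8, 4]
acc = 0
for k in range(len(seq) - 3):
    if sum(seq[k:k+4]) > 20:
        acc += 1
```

Count windows with sum > 20
`acc` takes the values: 0 → 1 → 2

Answer: 2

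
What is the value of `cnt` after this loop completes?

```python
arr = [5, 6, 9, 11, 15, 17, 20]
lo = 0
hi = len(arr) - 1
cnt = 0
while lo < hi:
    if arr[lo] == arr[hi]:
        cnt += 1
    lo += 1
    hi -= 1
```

Count matching pairs from ends
`cnt` takes the values: 0

Answer: 0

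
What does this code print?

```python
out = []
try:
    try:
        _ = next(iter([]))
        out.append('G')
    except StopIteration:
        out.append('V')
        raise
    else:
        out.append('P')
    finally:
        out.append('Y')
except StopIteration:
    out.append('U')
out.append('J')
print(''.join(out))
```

Execution trace: 'V' (inner except StopIteration) → 'Y' (inner finally) → 'U' (outer except StopIteration) → 'J' (after the try/except). Output: VYUJ

Answer: VYUJ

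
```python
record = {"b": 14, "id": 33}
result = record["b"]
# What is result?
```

Trace:
`record = {"b": 14, "id": 33}` → record = {'b': 14, 'id': 33}
`result = record["b"]` → result = 14
So result = 14

Answer: 14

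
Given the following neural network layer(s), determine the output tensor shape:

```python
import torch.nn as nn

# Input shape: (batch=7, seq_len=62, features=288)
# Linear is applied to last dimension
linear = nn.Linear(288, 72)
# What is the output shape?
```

Input: (7, 62, 288) -> Output: (7, 62, 72)

Answer: (7, 62, 72)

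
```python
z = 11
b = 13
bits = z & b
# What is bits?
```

Trace:
`z = 11` → z = 11
`b = 13` → b = 13
`bits = z & b` → bits = 9
So bits = 9

Answer: 9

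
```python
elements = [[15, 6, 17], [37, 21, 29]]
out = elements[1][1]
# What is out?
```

Trace:
`elements = [[15, 6, 17], [37, 21, 29]]` → elements = [[15, 6, 17], [37, 21, 29]]
`out = elements[1][1]` → out = 21
So out = 21

Answer: 21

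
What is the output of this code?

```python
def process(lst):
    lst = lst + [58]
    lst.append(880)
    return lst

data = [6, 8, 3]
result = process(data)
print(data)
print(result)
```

Key concept: rebinding parameter vs mutation.
Step by step:
`data = [6, 8, 3]` → data = [6, 8, 3]
`result = process(data)` → result = [6, 8, 3, 58, 880]
`print(data)` → prints [6, 8, 3]
`print(result)` → prints [6, 8, 3, 58, 880]

Answer:
[6, 8, 3]
[6, 8, 3, 58, 880]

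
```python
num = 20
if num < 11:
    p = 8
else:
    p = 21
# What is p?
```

Trace:
`num = 20` → num = 20
`if num < 11: ...` → num < 11 is False, take else branch → p = 21
So p = 21

Answer: 21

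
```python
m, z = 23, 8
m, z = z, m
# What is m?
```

Trace:
`m, z = 23, 8` → m = 23; z = 8
`m, z = z, m` → m = 8; z = 23
So m = 8

Answer: 8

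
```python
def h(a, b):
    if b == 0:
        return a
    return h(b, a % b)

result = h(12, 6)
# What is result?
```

h(12, 6) -> h(6, 0) -> 6

Answer: 6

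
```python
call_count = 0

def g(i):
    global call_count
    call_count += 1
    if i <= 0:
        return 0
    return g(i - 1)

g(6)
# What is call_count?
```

Linear recursion stepping by 1: 7 calls from i=6 down to ≤0.

Answer: 7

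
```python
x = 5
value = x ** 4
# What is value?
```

Trace:
`x = 5` → x = 5
`value = x ** 4` → value = 625
So value = 625

Answer: 625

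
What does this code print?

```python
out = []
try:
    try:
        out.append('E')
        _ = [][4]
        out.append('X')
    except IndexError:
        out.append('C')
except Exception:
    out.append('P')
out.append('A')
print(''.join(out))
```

Execution trace: 'E' (inner try body) → 'C' (inner except IndexError) → 'A' (after the try/except). Output: ECA

Answer: ECA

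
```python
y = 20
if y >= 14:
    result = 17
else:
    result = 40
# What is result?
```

Trace:
`y = 20` → y = 20
`if y >= 14: ...` → y >= 14 is True → result = 17
So result = 17

Answer: 17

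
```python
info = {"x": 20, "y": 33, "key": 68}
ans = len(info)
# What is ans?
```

Trace:
`info = {"x": 20, "y": 33, "key": 68}` → info = {'x': 20, 'y': 33, 'key': 68}
`ans = len(info)` → ans = 3
So ans = 3

Answer: 3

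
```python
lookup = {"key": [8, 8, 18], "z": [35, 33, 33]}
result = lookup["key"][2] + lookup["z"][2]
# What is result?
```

Trace:
`lookup = {"key": [8, 8, 18], "z": [35, 33, 33]}` → lookup = {'key': [8, 8, 18], 'z': [35, 33, 33]}
`result = lookup["key"][2] + lookup["z"][2]` → result = 51
So result = 51

Answer: 51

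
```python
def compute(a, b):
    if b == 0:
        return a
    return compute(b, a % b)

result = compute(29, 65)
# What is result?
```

compute(29, 65) -> compute(65, 29) -> compute(29, 7) -> compute(7, 1) -> compute(1, 0) -> 1

Answer: 1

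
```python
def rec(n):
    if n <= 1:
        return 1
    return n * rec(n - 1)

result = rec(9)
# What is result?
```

rec(9) = 9 * 8 * 7 * 6 * 5 * 4 * 3 * 2 * 1 = 362880

Answer: 362880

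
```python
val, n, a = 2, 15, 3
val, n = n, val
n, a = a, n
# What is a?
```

Trace:
`val, n, a = 2, 15, 3` → val = 2; n = 15; a = 3
`val, n = n, val` → val = 15; n = 2
`n, a = a, n` → n = 3; a = 2
So a = 2

Answer: 2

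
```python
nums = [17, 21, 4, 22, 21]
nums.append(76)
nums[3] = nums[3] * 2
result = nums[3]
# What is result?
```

Trace:
`nums = [17, 21, 4, 22, 21]` → nums = [17, 21, 4, 22, 21]
`nums.append(76)` → nums = [17, 21, 4, 22, 21, 76]
`nums[3] = nums[3] * 2` → nums = [17, 21, 4, 44, 21, 76]
`result = nums[3]` → result = 44
So result = 44

Answer: 44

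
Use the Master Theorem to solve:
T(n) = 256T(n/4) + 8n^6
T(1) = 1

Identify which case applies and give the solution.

a=256, b=4, f(n)=8n^6. log_4(256) = 4. Since c=6 > 4 and the regularity condition holds (256(n/4)^6 = (256/4^6)n^6 with 256/4^6 < 1), Case 3 applies: T(n) = Θ(f(n)) = O(n^6).

Answer: O(n^6) - Case 3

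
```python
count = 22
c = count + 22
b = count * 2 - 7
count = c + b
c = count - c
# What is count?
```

Trace:
`count = 22` → count = 22
`c = count + 22` → c = 44
`b = count * 2 - 7` → b = 37
`count = c + b` → count = 81
`c = count - c` → c = 37
So count = 81

Answer: 81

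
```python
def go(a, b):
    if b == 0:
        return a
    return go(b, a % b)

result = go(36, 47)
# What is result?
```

go(36, 47) -> go(47, 36) -> go(36, 11) -> go(11, 3) -> go(3, 2) -> go(2, 1) -> go(1, 0) -> 1

Answer: 1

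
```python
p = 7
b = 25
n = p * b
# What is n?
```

Trace:
`p = 7` → p = 7
`b = 25` → b = 25
`n = p * b` → n = 175
So n = 175

Answer: 175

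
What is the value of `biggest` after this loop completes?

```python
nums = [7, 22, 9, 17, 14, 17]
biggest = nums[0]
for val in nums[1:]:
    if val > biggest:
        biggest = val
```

Maximum of [7, 22, 9, 17, 14, 17]
`biggest` takes the values: 7 → 22

Answer: 22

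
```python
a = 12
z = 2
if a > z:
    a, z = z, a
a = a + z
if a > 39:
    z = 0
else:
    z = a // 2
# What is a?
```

Trace:
`a = 12` → a = 12
`z = 2` → z = 2
`if a > z: ...` → a > z is True → a = 2; z = 12
`a = a + z` → a = 14
`if a > 39: ...` → a > 39 is False, take else branch → z = 7
So a = 14

Answer: 14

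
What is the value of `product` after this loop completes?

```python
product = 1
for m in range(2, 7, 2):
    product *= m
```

Product of even numbers 2 to 6
`product` takes the values: 1 → 2 → 8 → 48

Answer: 48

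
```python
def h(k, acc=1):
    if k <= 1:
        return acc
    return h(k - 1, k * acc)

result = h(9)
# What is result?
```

Accumulator trace (n, acc): (9, 1) -> (8, 9) -> (7, 72) -> (6, 504) -> (5, 3024) -> (4, 15120) -> (3, 60480) -> (2, 181440) -> (1, 362880) -> return 362880

Answer: 362880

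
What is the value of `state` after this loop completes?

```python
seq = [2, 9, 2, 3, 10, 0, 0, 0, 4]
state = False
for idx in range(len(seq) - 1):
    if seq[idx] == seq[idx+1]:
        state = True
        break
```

Check consecutive duplicates in [2, 9, 2, 3, 10, 0, 0, 0, 4]
`state` takes the values: False → True

Answer: True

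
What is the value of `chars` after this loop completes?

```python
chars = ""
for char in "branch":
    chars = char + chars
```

Reverse 'branch'
`chars` takes the values: "" → "b" → "rb" → "arb" → "narb" → "cnarb" → "hcnarb"

Answer: "hcnarb"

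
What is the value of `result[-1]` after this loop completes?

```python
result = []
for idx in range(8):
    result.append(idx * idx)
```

Last element of squares 0 to 7
`result` takes the values: [] → [0] → [0, 1] → [0, 1, 4] → [0, 1, 4, 9] → [0, 1, 4, 9, 16] → [0, 1, 4, 9, 16, 25] → [0, 1, 4, 9, 16, 25, 36] → [0, 1, 4, 9, 16, 25, 36, 49]
So `result[-1]` = 49

Answer: 49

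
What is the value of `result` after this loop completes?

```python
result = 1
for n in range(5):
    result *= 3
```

3^5 = 243
`result` takes the values: 1 → 3 → 9 → 27 → 81 → 243

Answer: 243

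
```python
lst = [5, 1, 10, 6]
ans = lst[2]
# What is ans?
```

Trace:
`lst = [5, 1, 10, 6]` → lst = [5, 1, 10, 6]
`ans = lst[2]` → ans = 10
So ans = 10

Answer: 10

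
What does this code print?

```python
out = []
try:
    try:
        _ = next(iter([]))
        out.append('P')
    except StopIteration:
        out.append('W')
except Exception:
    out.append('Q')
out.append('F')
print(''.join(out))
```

Execution trace: 'W' (inner except StopIteration) → 'F' (after the try/except). Output: WF

Answer: WF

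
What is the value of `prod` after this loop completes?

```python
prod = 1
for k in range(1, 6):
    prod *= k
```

5! = 120
`prod` takes the values: 1 → 2 → 6 → 24 → 120

Answer: 120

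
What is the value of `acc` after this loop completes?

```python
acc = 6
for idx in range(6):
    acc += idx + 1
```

Start at 6, add 1 to 6 = 27
`acc` takes the values: 6 → 7 → 9 → 12 → 16 → 21 → 27

Answer: 27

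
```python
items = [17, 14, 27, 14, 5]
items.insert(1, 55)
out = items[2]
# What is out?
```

Trace:
`items = [17, 14, 27, 14, 5]` → items = [17, 14, 27, 14, 5]
`items.insert(1, 55)` → items = [17, 55, 14, 27, 14, 5]
`out = items[2]` → out = 14
So out = 14

Answer: 14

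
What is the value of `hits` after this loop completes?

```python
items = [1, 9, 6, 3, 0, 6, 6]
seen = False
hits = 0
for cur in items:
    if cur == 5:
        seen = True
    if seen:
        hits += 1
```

Count elements after first 5 in [1, 9, 6, 3, 0, 6, 6]
`hits` takes the values: 0

Answer: 0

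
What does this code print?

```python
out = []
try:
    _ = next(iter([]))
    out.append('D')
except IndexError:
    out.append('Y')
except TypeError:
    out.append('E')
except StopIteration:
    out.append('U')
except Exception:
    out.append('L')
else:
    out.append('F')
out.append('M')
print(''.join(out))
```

Execution trace: 'U' (except StopIteration) → 'M' (after the try/except). Output: UM

Answer: UM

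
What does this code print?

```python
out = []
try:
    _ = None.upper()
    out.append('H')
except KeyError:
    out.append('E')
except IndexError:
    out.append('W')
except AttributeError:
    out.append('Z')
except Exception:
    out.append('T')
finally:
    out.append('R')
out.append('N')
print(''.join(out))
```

Execution trace: 'Z' (except AttributeError) → 'R' (finally) → 'N' (after the try/except). Output: ZRN

Answer: ZRN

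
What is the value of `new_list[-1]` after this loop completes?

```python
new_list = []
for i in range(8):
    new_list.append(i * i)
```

Last element of squares 0 to 7
`new_list` takes the values: [] → [0] → [0, 1] → [0, 1, 4] → [0, 1, 4, 9] → [0, 1, 4, 9, 16] → [0, 1, 4, 9, 16, 25] → [0, 1, 4, 9, 16, 25, 36] → [0, 1, 4, 9, 16, 25, 36, 49]
So `new_list[-1]` = 49

Answer: 49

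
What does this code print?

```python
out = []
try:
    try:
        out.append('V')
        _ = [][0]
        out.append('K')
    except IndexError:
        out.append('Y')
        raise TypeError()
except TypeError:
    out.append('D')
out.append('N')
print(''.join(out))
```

Execution trace: 'V' (inner try body) → 'Y' (inner except IndexError) → 'D' (outer except TypeError) → 'N' (after the try/except). Output: VYDN

Answer: VYDN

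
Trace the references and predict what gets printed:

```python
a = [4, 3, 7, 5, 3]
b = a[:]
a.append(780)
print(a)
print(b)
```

Key concept: slice [:] creates copy.
Step by step:
`a = [4, 3, 7, 5, 3]` → a = [4, 3, 7, 5, 3]
`b = a[:]` → b = [4, 3, 7, 5, 3]
`a.append(780)` → a = [4, 3, 7, 5, 3, 780]
`print(a)` → prints [4, 3, 7, 5, 3, 780]
`print(b)` → prints [4, 3, 7, 5, 3]

Answer:
[4, 3, 7, 5, 3, 780]
[4, 3, 7, 5, 3]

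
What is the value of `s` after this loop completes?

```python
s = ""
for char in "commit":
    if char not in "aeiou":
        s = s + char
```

Remove vowels from 'commit'
`s` takes the values: "" → "c" → "cm" → "cmm" → "cmmt"

Answer: "cmmt"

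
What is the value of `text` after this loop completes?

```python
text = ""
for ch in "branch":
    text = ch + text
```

Reverse 'branch'
`text` takes the values: "" → "b" → "rb" → "arb" → "narb" → "cnarb" → "hcnarb"

Answer: "hcnarb"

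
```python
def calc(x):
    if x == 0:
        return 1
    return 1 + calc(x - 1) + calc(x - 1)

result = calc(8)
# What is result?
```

calc(x) = 1 + 2·calc(x-1), calc(0)=1. Closed form: (1+1)·2^8 - 1 = 511.

Answer: 511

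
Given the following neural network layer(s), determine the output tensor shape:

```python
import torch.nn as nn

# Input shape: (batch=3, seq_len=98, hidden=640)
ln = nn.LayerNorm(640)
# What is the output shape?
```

Input: (3, 98, 640) -> Output: (3, 98, 640)

Answer: (3, 98, 640)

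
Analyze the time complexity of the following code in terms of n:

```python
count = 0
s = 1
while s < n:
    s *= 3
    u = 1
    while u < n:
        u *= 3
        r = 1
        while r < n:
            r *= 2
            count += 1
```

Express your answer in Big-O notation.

Each loop level contributes: log n × log n × log n. Multiplying the contributions gives O(log^3 n).

Answer: O(log^3 n)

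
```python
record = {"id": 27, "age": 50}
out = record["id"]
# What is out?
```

Trace:
`record = {"id": 27, "age": 50}` → record = {'id': 27, 'age': 50}
`out = record["id"]` → out = 27
So out = 27

Answer: 27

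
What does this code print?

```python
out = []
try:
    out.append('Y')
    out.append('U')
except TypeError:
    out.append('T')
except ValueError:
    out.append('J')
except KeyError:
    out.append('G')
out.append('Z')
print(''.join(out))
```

Execution trace: 'Y' (try body) → 'U' (try body, no exception) → 'Z' (after the try/except). Output: YUZ

Answer: YUZ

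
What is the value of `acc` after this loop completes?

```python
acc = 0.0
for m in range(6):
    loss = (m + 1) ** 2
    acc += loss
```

Sum of squared losses 1² + 2² + ... + 6²
`acc` takes the values: 0.0 → 1.0 → 5.0 → 14.0 → 30.0 → 55.0 → 91.0

Answer: 91.0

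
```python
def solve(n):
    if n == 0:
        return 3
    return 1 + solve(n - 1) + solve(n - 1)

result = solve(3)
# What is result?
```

solve(n) = 1 + 2·solve(n-1), solve(0)=3. Closed form: (3+1)·2^3 - 1 = 31.

Answer: 31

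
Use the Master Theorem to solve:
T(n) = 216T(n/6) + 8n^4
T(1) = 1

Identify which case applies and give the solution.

a=216, b=6, f(n)=8n^4. log_6(216) = 3. Since c=4 > 3 and the regularity condition holds (216(n/6)^4 = (216/6^4)n^4 with 216/6^4 < 1), Case 3 applies: T(n) = Θ(f(n)) = O(n^4).

Answer: O(n^4) - Case 3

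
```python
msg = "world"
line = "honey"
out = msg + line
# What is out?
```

Trace:
`msg = "world"` → msg = 'world'
`line = "honey"` → line = 'honey'
`out = msg + line` → out = 'worldhoney'
So out = 'worldhoney'

Answer: 'worldhoney'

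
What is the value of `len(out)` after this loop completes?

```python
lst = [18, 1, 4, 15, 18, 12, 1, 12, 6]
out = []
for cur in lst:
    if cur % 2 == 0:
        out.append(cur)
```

Count even numbers in [18, 1, 4, 15, 18, 12, 1, 12, 6]
`out` takes the values: [] → [18] → [18, 4] → [18, 4, 18] → [18, 4, 18, 12] → [18, 4, 18, 12, 12] → [18, 4, 18, 12, 12, 6]
So `len(out)` = 6

Answer: 6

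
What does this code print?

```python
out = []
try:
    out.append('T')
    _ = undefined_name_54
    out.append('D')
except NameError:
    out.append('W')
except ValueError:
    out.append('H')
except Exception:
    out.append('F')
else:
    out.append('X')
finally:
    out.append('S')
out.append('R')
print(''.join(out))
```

Execution trace: 'T' (try body) → 'W' (except NameError) → 'S' (finally) → 'R' (after the try/except). Output: TWSR

Answer: TWSR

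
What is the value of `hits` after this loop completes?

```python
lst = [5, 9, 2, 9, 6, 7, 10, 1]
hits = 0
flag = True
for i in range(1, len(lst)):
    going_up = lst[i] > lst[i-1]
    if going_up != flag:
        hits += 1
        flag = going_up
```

Count direction changes in [5, 9, 2, 9, 6, 7, 10, 1]
`hits` takes the values: 0 → 1 → 2 → 3 → 4 → 5

Answer: 5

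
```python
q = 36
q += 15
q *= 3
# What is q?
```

Trace:
`q = 36` → q = 36
`q += 15` → q = 51
`q *= 3` → q = 153
So q = 153

Answer: 153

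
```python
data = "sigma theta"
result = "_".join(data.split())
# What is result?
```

Trace:
`data = "sigma theta"` → data = 'sigma theta'
`result = "_".join(data.split())` → result = 'sigma_theta'
So result = 'sigma_theta'

Answer: 'sigma_theta'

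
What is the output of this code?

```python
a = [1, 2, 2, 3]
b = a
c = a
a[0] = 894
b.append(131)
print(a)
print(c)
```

Key concept: multiple aliases.
Step by step:
`a = [1, 2, 2, 3]` → a = [1, 2, 2, 3]
`b = a` → b = [1, 2, 2, 3] (same object as a)
`c = a` → c = [1, 2, 2, 3] (same object as a, b)
`a[0] = 894` → a = [894, 2, 2, 3] (same object as b, c); b = [894, 2, 2, 3] (same object as a, c); c = [894, 2, 2, 3] (same object as a, b)
`b.append(131)` → a = [894, 2, 2, 3, 131] (same object as b, c); b = [894, 2, 2, 3, 131] (same object as a, c); c = [894, 2, 2, 3, 131] (same object as a, b)
`print(a)` → prints [894, 2, 2, 3, 131]
`print(c)` → prints [894, 2, 2, 3, 131]

Answer:
[894, 2, 2, 3, 131]
[894, 2, 2, 3, 131]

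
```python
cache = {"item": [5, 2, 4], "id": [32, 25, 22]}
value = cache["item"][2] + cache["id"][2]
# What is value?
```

Trace:
`cache = {"item": [5, 2, 4], "id": [32, 25, 22]}` → cache = {'item': [5, 2, 4], 'id': [32, 25, 22]}
`value = cache["item"][2] + cache["id"][2]` → value = 26
So value = 26

Answer: 26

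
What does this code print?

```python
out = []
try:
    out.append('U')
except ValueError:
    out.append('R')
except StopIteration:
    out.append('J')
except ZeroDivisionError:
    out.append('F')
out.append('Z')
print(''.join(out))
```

Execution trace: 'U' (try body, no exception) → 'Z' (after the try/except). Output: UZ

Answer: UZ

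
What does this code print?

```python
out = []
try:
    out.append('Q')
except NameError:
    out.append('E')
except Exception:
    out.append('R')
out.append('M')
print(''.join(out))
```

Execution trace: 'Q' (try body, no exception) → 'M' (after the try/except). Output: QM

Answer: QM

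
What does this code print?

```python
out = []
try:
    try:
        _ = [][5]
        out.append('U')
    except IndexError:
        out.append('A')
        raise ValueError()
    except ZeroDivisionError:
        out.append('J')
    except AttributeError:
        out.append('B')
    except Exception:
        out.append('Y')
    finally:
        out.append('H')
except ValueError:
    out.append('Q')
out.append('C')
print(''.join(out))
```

Execution trace: 'A' (inner except IndexError) → 'H' (inner finally) → 'Q' (outer except ValueError) → 'C' (after the try/except). Output: AHQC

Answer: AHQC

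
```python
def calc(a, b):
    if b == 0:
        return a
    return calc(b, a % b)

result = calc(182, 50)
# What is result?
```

calc(182, 50) -> calc(50, 32) -> calc(32, 18) -> calc(18, 14) -> calc(14, 4) -> calc(4, 2) -> calc(2, 0) -> 2

Answer: 2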